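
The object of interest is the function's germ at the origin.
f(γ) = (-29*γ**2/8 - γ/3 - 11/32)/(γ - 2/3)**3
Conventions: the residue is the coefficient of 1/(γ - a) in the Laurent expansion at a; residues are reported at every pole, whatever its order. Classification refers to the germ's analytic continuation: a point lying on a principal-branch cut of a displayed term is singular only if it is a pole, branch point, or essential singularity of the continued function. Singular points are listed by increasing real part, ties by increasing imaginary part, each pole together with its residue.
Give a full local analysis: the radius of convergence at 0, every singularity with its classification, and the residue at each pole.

Denominator factor (γ - 2/3)^3: pole of order 3 at 2/3, modulus 2/3.
The radius of convergence is the smallest modulus among the singular points: 2/3.
At the order-3 pole 2/3 set g(γ) = (γ - (2/3))^3*f(γ) = -29*γ**2/8 - γ/3 - 11/32.
Order-3 pole: residue = g''(a)/2; g''(2/3) = -29/4, so the residue is -29/8.

Radius of convergence at 0: 2/3.
At 2/3: a pole of order 3; residue -29/8.


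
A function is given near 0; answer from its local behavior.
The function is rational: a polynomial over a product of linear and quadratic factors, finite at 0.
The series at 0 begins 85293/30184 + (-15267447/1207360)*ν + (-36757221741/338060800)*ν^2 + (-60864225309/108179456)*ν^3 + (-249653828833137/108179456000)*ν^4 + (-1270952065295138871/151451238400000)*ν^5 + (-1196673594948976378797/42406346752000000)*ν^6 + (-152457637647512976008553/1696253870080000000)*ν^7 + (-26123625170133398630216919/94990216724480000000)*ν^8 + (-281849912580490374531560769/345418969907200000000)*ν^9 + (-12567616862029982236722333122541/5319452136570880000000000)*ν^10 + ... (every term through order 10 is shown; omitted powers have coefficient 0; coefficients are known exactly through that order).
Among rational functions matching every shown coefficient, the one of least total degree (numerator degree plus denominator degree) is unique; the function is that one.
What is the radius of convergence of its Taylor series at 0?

The radius of convergence is -7/10 + (1/30)*sqrt(1141).

No rational of total degree below 9 reproduces all 11 coefficients; solving the [2/7] Pade equations on them gives f(ν) = (22*ν**2/7 - 13*ν + 13/11)/((ν - 8/9)*(ν**2 + 7*ν/5 - 7/9)**3), whose expansion matches every shown term.
Denominator factor (ν - 8/9): pole of order 1 at 8/9, modulus 8/9.
Denominator factor (ν**2 + 7*ν/5 - 7/9)^3: discriminant 1141/225, real irrational roots -7/10 + (1/30)*sqrt(1141) and -7/10 - (1/30)*sqrt(1141); poles of order 3, moduli -7/10 + (1/30)*sqrt(1141) and 7/10 + (1/30)*sqrt(1141).
The radius of convergence is the smallest modulus among the singular points: -7/10 + (1/30)*sqrt(1141).


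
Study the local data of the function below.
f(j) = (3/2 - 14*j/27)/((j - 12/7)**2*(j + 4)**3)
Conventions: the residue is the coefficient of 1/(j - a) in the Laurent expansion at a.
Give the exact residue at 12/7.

At the order-2 pole 12/7 set g(j) = (j - (12/7))^2*f(j) = (3/2 - 14*j/27)/(j + 4)**3.
Order-2 pole: residue = g'(a); g'(12/7) = -621859/138240000, so the residue is -621859/138240000.

The residue is -621859/138240000.


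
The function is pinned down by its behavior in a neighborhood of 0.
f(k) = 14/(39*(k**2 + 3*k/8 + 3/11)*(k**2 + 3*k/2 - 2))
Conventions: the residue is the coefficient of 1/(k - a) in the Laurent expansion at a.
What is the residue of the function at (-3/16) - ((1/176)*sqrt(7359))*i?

The residue is (-10164/325637) - ((82852/50273343)*sqrt(7359))*i.

The factor k**2 + 3*k/8 + 3/11 splits as (k - a)(k - a') with a = (-3/16) - ((1/176)*sqrt(7359))*i, a' = (-3/16) + ((1/176)*sqrt(7359))*i. At the order-1 pole a set g(k) = (k - a)*f(k) = [14/(39*(k**2 + 3*k/2 - 2))] / (k - a').
Simple pole: residue = g(a) at a = (-3/16) - ((1/176)*sqrt(7359))*i, which is (-10164/325637) - ((82852/50273343)*sqrt(7359))*i.


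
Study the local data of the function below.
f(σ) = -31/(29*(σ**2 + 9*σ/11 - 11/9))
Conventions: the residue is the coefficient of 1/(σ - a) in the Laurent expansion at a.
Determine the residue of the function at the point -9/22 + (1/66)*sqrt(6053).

The factor σ**2 + 9*σ/11 - 11/9 splits as (σ - a)(σ - a') with a = -9/22 + (1/66)*sqrt(6053), a' = -9/22 - (1/66)*sqrt(6053). At the order-1 pole a set g(σ) = (σ - a)*f(σ) = [-31/29] / (σ - a').
Simple pole: residue = g(a) at a = -9/22 + (1/66)*sqrt(6053), which is -(1023/175537)*sqrt(6053).

The residue is -(1023/175537)*sqrt(6053).


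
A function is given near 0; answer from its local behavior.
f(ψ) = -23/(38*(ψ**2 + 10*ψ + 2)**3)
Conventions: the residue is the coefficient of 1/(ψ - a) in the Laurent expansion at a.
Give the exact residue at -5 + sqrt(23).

The residue is -(3/321632)*sqrt(23).

The factor ψ**2 + 10*ψ + 2 splits as (ψ - a)(ψ - a') with a = -5 + sqrt(23), a' = -5 - sqrt(23). At the order-3 pole a set g(ψ) = (ψ - a)^3*f(ψ) = [-23/38] / (ψ - a')^3.
Order-3 pole: residue = g''(a)/2; g''(-5 + sqrt(23)) = -(3/160816)*sqrt(23), so the residue is -(3/321632)*sqrt(23).


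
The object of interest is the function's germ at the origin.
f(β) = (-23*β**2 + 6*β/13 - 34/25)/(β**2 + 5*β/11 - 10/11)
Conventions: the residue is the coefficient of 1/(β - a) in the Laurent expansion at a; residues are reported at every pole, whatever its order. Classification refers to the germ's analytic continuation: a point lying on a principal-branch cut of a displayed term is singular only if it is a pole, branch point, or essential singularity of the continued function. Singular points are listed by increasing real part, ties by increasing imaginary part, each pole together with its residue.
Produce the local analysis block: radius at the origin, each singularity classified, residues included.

Denominator factor (β**2 + 5*β/11 - 10/11): discriminant 465/121, real irrational roots -5/22 + (1/22)*sqrt(465) and -5/22 - (1/22)*sqrt(465); poles of order 1, moduli -5/22 + (1/22)*sqrt(465) and 5/22 + (1/22)*sqrt(465).
The radius of convergence is the smallest modulus among the singular points: -5/22 + (1/22)*sqrt(465).
The factor β**2 + 5*β/11 - 10/11 splits as (β - a)(β - a') with a = -5/22 - (1/22)*sqrt(465), a' = -5/22 + (1/22)*sqrt(465). At the order-1 pole a set g(β) = (β - a)*f(β) = [-23*β**2 + 6*β/13 - 34/25] / (β - a').
Simple pole: residue = g(a) at a = -5/22 - (1/22)*sqrt(465), which is 1561/286 + (648863/1108250)*sqrt(465).
The factor β**2 + 5*β/11 - 10/11 splits as (β - a)(β - a') with a = -5/22 + (1/22)*sqrt(465), a' = -5/22 - (1/22)*sqrt(465). At the order-1 pole a set g(β) = (β - a)*f(β) = [-23*β**2 + 6*β/13 - 34/25] / (β - a').
Simple pole: residue = g(a) at a = -5/22 + (1/22)*sqrt(465), which is 1561/286 - (648863/1108250)*sqrt(465).
List the singular points by increasing real part (a conjugate pair: the negative imaginary part first).

Radius of convergence at 0: -5/22 + (1/22)*sqrt(465).
At -5/22 - (1/22)*sqrt(465): a pole of order 1; residue 1561/286 + (648863/1108250)*sqrt(465).
At -5/22 + (1/22)*sqrt(465): a pole of order 1; residue 1561/286 - (648863/1108250)*sqrt(465).


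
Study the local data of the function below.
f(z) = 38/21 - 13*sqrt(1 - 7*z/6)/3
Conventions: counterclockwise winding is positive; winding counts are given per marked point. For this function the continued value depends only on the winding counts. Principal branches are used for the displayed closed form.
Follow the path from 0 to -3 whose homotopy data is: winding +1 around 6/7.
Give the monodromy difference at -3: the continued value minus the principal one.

The rational part is single-valued and drops out of the difference; each branch term changes only by its own monodromy.
(-13/3)*sqrt(1 - z/(6/7)): winding +1 is odd, the square root flips sign, contributing -2*(-13/3)*sqrt(1 - (-3)/(6/7)) = -2*(-13/3)*sqrt(9/2) = (13)*sqrt(2).
Summing the contributions at z = -3 gives (13)*sqrt(2).

Continued minus principal equals (13)*sqrt(2).


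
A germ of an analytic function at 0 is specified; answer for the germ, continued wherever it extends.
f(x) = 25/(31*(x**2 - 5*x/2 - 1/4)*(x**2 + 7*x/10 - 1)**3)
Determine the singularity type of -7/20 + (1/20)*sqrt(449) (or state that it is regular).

The point is a pole of order 3.

The denominator factor x**2 + 7*x/10 - 1 vanishes at -7/20 + (1/20)*sqrt(449) and appears to the power 3; the numerator there equals 25/31, nonzero, and no other factor vanishes.
Hence a pole whose order is the multiplicity, 3.


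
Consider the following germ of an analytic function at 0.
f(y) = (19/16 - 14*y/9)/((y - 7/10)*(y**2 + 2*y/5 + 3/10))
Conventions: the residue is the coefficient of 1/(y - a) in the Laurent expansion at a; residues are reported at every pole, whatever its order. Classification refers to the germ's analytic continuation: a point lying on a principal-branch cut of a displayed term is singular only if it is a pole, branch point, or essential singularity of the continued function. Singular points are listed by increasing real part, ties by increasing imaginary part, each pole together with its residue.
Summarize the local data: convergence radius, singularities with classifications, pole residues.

Radius of convergence at 0: (1/10)*sqrt(30).
At (-1/5) - ((1/10)*sqrt(26))*i: a pole of order 1; residue (-355/7704) - ((4855/15408)*sqrt(26))*i.
At (-1/5) + ((1/10)*sqrt(26))*i: a pole of order 1; residue (-355/7704) + ((4855/15408)*sqrt(26))*i.
At 7/10: a pole of order 1; residue 355/3852.

Denominator factor (y**2 + 2*y/5 + 3/10): discriminant -26/25, complex-conjugate roots (-1/5) + ((1/10)*sqrt(26))*i and (-1/5) - ((1/10)*sqrt(26))*i; poles of order 1, moduli (1/10)*sqrt(30) and (1/10)*sqrt(30).
Denominator factor (y - 7/10): pole of order 1 at 7/10, modulus 7/10.
The radius of convergence is the smallest modulus among the singular points: (1/10)*sqrt(30).
The factor y**2 + 2*y/5 + 3/10 splits as (y - a)(y - a') with a = (-1/5) - ((1/10)*sqrt(26))*i, a' = (-1/5) + ((1/10)*sqrt(26))*i. At the order-1 pole a set g(y) = (y - a)*f(y) = [(19/16 - 14*y/9)/(y - 7/10)] / (y - a').
Simple pole: residue = g(a) at a = (-1/5) - ((1/10)*sqrt(26))*i, which is (-355/7704) - ((4855/15408)*sqrt(26))*i.
The factor y**2 + 2*y/5 + 3/10 splits as (y - a)(y - a') with a = (-1/5) + ((1/10)*sqrt(26))*i, a' = (-1/5) - ((1/10)*sqrt(26))*i. At the order-1 pole a set g(y) = (y - a)*f(y) = [(19/16 - 14*y/9)/(y - 7/10)] / (y - a').
Simple pole: residue = g(a) at a = (-1/5) + ((1/10)*sqrt(26))*i, which is (-355/7704) + ((4855/15408)*sqrt(26))*i.
At the order-1 pole 7/10 set g(y) = (y - (7/10))*f(y) = (19/16 - 14*y/9)/(y**2 + 2*y/5 + 3/10).
Simple pole: residue = g(a) at a = 7/10, which is 355/3852.
List the singular points by increasing real part (a conjugate pair: the negative imaginary part first).


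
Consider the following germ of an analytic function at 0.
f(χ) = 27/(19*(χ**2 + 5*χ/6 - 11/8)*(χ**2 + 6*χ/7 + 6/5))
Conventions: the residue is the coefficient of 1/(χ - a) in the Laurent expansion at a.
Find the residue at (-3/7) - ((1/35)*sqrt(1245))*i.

The residue is (75600/29399137) - ((19002060/2440128371)*sqrt(1245))*i.

The factor χ**2 + 6*χ/7 + 6/5 splits as (χ - a)(χ - a') with a = (-3/7) - ((1/35)*sqrt(1245))*i, a' = (-3/7) + ((1/35)*sqrt(1245))*i. At the order-1 pole a set g(χ) = (χ - a)*f(χ) = [27/(19*(χ**2 + 5*χ/6 - 11/8))] / (χ - a').
Simple pole: residue = g(a) at a = (-3/7) - ((1/35)*sqrt(1245))*i, which is (75600/29399137) - ((19002060/2440128371)*sqrt(1245))*i.


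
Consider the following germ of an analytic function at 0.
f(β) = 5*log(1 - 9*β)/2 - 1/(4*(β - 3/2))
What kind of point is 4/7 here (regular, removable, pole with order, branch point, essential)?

The point is a regular point.

Denominator factors: β - 3/2 = -13/14 at β = 4/7 — none vanishes.
Branch term log(1 - β/(1/9)): argument at 4/7 is -29/7, nonzero, so 4/7 is not its branch point (a point on a principal cut is still regular for the continued germ).
So the germ continues analytically to 4/7.


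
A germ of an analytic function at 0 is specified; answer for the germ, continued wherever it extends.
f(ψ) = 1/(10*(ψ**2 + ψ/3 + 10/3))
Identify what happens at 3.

The point is a regular point.

Denominator factors: ψ**2 + ψ/3 + 10/3 = 40/3 at ψ = 3 — none vanishes.
So the germ continues analytically to 3.


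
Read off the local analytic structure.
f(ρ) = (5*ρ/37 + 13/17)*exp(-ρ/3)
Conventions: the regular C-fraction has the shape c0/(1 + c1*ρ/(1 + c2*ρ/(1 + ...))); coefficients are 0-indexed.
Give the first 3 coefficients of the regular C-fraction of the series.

Taylor coefficients (expand at 0): a_0 = 13/17, a_1 = -226/1887, a_2 = -29/11322.
c0 = a_0 = 13/17. Peel one level at a time: if S = 1 + c*ρ/S' with S'(0) = 1, then c is the ρ-coefficient of S and S' = c*ρ/(S - 1).
S_1 = c0/f = 1 + (226/1443)*ρ + (116101/4164498)*ρ^2 + ...; c1 = 226/1443.
S_2 = c1*ρ/(S_1 - 1) = 1 + (-116101/652236)*ρ + ...; c2 = -116101/652236.

The regular C-fraction coefficients are [13/17, 226/1443, -116101/652236].


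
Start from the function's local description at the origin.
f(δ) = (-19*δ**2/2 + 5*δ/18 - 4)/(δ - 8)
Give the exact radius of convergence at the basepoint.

Denominator factor (δ - 8): pole of order 1 at 8, modulus 8.
The radius of convergence is the smallest modulus among the singular points: 8.

The radius of convergence is 8.


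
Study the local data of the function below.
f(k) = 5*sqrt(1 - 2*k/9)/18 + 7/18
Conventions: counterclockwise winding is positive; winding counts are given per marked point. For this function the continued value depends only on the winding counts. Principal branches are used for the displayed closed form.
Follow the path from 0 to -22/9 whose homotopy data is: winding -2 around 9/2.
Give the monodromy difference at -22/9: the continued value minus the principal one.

The rational part is single-valued and drops out of the difference; each branch term changes only by its own monodromy.
(5/18)*sqrt(1 - k/(9/2)): winding -2 is even, the square root returns to the same sheet, contribution 0.
Summing the contributions at k = -22/9 gives 0.

Continued minus principal equals 0.


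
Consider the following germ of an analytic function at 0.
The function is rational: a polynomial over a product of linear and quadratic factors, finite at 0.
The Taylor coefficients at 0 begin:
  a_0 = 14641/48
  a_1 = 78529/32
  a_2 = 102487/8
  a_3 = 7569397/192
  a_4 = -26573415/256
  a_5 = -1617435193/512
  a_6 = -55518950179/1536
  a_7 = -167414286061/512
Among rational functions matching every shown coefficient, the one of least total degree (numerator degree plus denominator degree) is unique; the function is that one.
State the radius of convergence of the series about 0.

No rational of total degree below 4 reproduces all 8 coefficients; solving the [1/3] Pade equations on them gives f(u) = (31*u/2 - 11/6)/(u - 2/11)**3, whose expansion matches every shown term.
Denominator factor (u - 2/11)^3: pole of order 3 at 2/11, modulus 2/11.
The radius of convergence is the smallest modulus among the singular points: 2/11.

The radius of convergence is 2/11.


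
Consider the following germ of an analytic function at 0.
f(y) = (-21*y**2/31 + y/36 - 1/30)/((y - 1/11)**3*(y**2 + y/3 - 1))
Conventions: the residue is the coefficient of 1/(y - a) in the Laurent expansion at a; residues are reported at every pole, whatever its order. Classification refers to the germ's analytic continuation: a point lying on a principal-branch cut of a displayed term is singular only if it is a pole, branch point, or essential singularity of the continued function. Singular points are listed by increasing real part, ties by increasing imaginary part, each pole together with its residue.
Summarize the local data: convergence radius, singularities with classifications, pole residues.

Denominator factor (y - 1/11)^3: pole of order 3 at 1/11, modulus 1/11.
Denominator factor (y**2 + y/3 - 1): discriminant 37/9, real irrational roots -1/6 + (1/6)*sqrt(37) and -1/6 - (1/6)*sqrt(37); poles of order 1, moduli -1/6 + (1/6)*sqrt(37) and 1/6 + (1/6)*sqrt(37).
The radius of convergence is the smallest modulus among the singular points: 1/11.
The factor y**2 + y/3 - 1 splits as (y - a)(y - a') with a = -1/6 - (1/6)*sqrt(37), a' = -1/6 + (1/6)*sqrt(37). At the order-1 pole a set g(y) = (y - a)*f(y) = [(-21*y**2/31 + y/36 - 1/30)/(y - 1/11)**3] / (y - a').
Simple pole: residue = g(a) at a = -1/6 - (1/6)*sqrt(37), which is -21295423677/52710600760 + (334250037/12582530504)*sqrt(37).
At the order-3 pole 1/11 set g(y) = (y - (1/11))^3*f(y) = (-21*y**2/31 + y/36 - 1/30)/(y**2 + y/3 - 1).
Order-3 pole: residue = g''(a)/2; g''(1/11) = 21295423677/13177650190, so the residue is 21295423677/26355300380.
The factor y**2 + y/3 - 1 splits as (y - a)(y - a') with a = -1/6 + (1/6)*sqrt(37), a' = -1/6 - (1/6)*sqrt(37). At the order-1 pole a set g(y) = (y - a)*f(y) = [(-21*y**2/31 + y/36 - 1/30)/(y - 1/11)**3] / (y - a').
Simple pole: residue = g(a) at a = -1/6 + (1/6)*sqrt(37), which is -21295423677/52710600760 - (334250037/12582530504)*sqrt(37).
List the singular points by increasing real part (a conjugate pair: the negative imaginary part first).

Radius of convergence at 0: 1/11.
At -1/6 - (1/6)*sqrt(37): a pole of order 1; residue -21295423677/52710600760 + (334250037/12582530504)*sqrt(37).
At 1/11: a pole of order 3; residue 21295423677/26355300380.
At -1/6 + (1/6)*sqrt(37): a pole of order 1; residue -21295423677/52710600760 - (334250037/12582530504)*sqrt(37).


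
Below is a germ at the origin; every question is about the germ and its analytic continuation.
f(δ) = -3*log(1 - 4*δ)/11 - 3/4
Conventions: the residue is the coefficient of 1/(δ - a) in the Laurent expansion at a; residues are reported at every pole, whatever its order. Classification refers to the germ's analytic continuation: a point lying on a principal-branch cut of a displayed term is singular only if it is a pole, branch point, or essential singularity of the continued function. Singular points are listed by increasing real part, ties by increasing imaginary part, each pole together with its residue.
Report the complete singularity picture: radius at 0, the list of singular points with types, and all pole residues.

Branch term (-3/11)*log(1 - δ/(1/4)): its argument vanishes at δ = 1/4, a logarithmic branch point, modulus 1/4.
The radius of convergence is the smallest modulus among the singular points: 1/4.

Radius of convergence at 0: 1/4.
At 1/4: a logarithmic branch point.


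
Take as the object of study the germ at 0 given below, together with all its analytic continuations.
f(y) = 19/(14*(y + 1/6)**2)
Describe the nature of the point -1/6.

The denominator factor y + 1/6 vanishes at -1/6 and appears to the power 2; the numerator there equals 19/14, nonzero, and no other factor vanishes.
Hence a pole whose order is the multiplicity, 2.

The point is a pole of order 2.


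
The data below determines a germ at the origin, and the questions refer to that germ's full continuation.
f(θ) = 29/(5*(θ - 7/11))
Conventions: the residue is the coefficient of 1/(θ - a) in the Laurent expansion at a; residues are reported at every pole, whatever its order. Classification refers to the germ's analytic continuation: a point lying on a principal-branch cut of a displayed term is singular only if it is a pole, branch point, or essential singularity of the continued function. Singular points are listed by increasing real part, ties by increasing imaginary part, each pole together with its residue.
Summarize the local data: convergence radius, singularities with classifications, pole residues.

Denominator factor (θ - 7/11): pole of order 1 at 7/11, modulus 7/11.
The radius of convergence is the smallest modulus among the singular points: 7/11.
At the order-1 pole 7/11 set g(θ) = (θ - (7/11))*f(θ) = 29/5.
Simple pole: residue = g(a) at a = 7/11, which is 29/5.

Radius of convergence at 0: 7/11.
At 7/11: a pole of order 1; residue 29/5.


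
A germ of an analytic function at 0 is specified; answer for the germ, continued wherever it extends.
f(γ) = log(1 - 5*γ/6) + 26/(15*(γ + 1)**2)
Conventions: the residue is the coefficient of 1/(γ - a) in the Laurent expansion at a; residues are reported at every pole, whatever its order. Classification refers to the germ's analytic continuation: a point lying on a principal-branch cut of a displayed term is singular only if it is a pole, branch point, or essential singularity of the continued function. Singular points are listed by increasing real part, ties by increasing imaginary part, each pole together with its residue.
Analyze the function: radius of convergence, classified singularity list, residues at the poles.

Radius of convergence at 0: 1.
At -1: a pole of order 2; residue 0.
At 6/5: a logarithmic branch point.

Denominator factor (γ + 1)^2: pole of order 2 at -1, modulus 1.
Branch term (1)*log(1 - γ/(6/5)): its argument vanishes at γ = 6/5, a logarithmic branch point, modulus 6/5.
The radius of convergence is the smallest modulus among the singular points: 1.
The branch term is analytic at -1 and contributes nothing to the residue; only the rational part matters.
At the order-2 pole -1 set g(γ) = (γ - (-1))^2*(rational part) = 26/15.
Order-2 pole: residue = g'(a); g'(-1) = 0, so the residue is 0.
List the singular points by increasing real part (a conjugate pair: the negative imaginary part first).


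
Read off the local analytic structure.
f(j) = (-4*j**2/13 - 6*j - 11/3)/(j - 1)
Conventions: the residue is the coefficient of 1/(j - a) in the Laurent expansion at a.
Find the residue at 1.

The residue is -389/39.

At the order-1 pole 1 set g(j) = (j - (1))*f(j) = -4*j**2/13 - 6*j - 11/3.
Simple pole: residue = g(a) at a = 1, which is -389/39.


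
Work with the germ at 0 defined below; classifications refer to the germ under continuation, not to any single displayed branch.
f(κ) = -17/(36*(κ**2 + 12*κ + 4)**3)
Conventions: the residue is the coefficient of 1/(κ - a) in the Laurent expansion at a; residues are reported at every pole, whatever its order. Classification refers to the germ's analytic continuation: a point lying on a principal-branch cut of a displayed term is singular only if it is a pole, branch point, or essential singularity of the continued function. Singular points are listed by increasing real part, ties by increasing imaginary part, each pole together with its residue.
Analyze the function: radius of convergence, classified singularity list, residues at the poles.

Radius of convergence at 0: 6 - (4)*sqrt(2).
At -6 - (4)*sqrt(2): a pole of order 3; residue (17/1572864)*sqrt(2).
At -6 + (4)*sqrt(2): a pole of order 3; residue -(17/1572864)*sqrt(2).

Denominator factor (κ**2 + 12*κ + 4)^3: discriminant 128, real irrational roots -6 + (4)*sqrt(2) and -6 - (4)*sqrt(2); poles of order 3, moduli 6 - (4)*sqrt(2) and 6 + (4)*sqrt(2).
The radius of convergence is the smallest modulus among the singular points: 6 - (4)*sqrt(2).
The factor κ**2 + 12*κ + 4 splits as (κ - a)(κ - a') with a = -6 - (4)*sqrt(2), a' = -6 + (4)*sqrt(2). At the order-3 pole a set g(κ) = (κ - a)^3*f(κ) = [-17/36] / (κ - a')^3.
Order-3 pole: residue = g''(a)/2; g''(-6 - (4)*sqrt(2)) = (17/786432)*sqrt(2), so the residue is (17/1572864)*sqrt(2).
The factor κ**2 + 12*κ + 4 splits as (κ - a)(κ - a') with a = -6 + (4)*sqrt(2), a' = -6 - (4)*sqrt(2). At the order-3 pole a set g(κ) = (κ - a)^3*f(κ) = [-17/36] / (κ - a')^3.
Order-3 pole: residue = g''(a)/2; g''(-6 + (4)*sqrt(2)) = -(17/786432)*sqrt(2), so the residue is -(17/1572864)*sqrt(2).
List the singular points by increasing real part (a conjugate pair: the negative imaginary part first).


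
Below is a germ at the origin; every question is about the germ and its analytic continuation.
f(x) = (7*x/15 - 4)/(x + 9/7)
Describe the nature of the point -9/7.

The point is a pole of order 1.

The denominator factor x + 9/7 vanishes at -9/7 and appears to the power 1; the numerator there equals -23/5, nonzero, and no other factor vanishes.
Hence a pole whose order is the multiplicity, 1.


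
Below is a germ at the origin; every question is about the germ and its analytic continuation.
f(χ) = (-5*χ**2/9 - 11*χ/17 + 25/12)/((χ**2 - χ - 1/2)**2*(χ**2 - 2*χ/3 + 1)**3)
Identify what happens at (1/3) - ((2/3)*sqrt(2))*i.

The point is a pole of order 3.

The denominator factor χ**2 - 2*χ/3 + 1 vanishes at (1/3) - ((2/3)*sqrt(2))*i and appears to the power 3; the numerator there equals (12667/5508) + ((934/1377)*sqrt(2))*i, nonzero, and no other factor vanishes.
Hence a pole whose order is the multiplicity, 3.


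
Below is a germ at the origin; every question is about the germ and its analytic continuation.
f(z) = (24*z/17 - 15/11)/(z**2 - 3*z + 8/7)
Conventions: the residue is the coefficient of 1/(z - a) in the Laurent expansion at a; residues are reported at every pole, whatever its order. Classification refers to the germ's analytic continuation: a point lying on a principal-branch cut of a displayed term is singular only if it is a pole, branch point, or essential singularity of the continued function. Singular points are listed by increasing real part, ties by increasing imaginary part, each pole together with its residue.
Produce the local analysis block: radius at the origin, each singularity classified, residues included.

Radius of convergence at 0: 3/2 - (1/14)*sqrt(217).
At 3/2 - (1/14)*sqrt(217): a pole of order 1; residue 12/17 - (141/5797)*sqrt(217).
At 3/2 + (1/14)*sqrt(217): a pole of order 1; residue 12/17 + (141/5797)*sqrt(217).

Denominator factor (z**2 - 3*z + 8/7): discriminant 31/7, real irrational roots 3/2 + (1/14)*sqrt(217) and 3/2 - (1/14)*sqrt(217); poles of order 1, moduli 3/2 + (1/14)*sqrt(217) and 3/2 - (1/14)*sqrt(217).
The radius of convergence is the smallest modulus among the singular points: 3/2 - (1/14)*sqrt(217).
The factor z**2 - 3*z + 8/7 splits as (z - a)(z - a') with a = 3/2 - (1/14)*sqrt(217), a' = 3/2 + (1/14)*sqrt(217). At the order-1 pole a set g(z) = (z - a)*f(z) = [24*z/17 - 15/11] / (z - a').
Simple pole: residue = g(a) at a = 3/2 - (1/14)*sqrt(217), which is 12/17 - (141/5797)*sqrt(217).
The factor z**2 - 3*z + 8/7 splits as (z - a)(z - a') with a = 3/2 + (1/14)*sqrt(217), a' = 3/2 - (1/14)*sqrt(217). At the order-1 pole a set g(z) = (z - a)*f(z) = [24*z/17 - 15/11] / (z - a').
Simple pole: residue = g(a) at a = 3/2 + (1/14)*sqrt(217), which is 12/17 + (141/5797)*sqrt(217).
List the singular points by increasing real part (a conjugate pair: the negative imaginary part first).


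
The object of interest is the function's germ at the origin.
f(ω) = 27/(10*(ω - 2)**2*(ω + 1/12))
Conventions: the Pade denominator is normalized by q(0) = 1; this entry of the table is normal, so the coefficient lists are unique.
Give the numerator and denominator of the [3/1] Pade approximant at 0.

The Pade approximant has numerator coefficients [81/10, 412857/50960, 308691/50960, 868563/203840]; denominator coefficients [1, 61153/5096].

Taylor coefficients needed (expand at 0): a_0 = 81/10, a_1 = -891/10, a_2 = 43011/40, a_3 = -51597/4, a_4 = 4953393/32.
Write the denominator as Q(ω) = 1 + q1*ω. Requiring Q*f - P = O(ω^5) with deg P <= 3 kills the coefficients of ω^4..ω^4 in Q*f:
  ω^4: a_4 + q1*a_3 = 0, i.e. 4953393/32 + (-51597/4)*q1 = 0.
Solving this linear system: q1 = 61153/5096.
The numerator is Q*f truncated at degree 3: P0 = a_0 = 81/10; P1 = a_1 + q1*a_0 = 412857/50960; P2 = a_2 + q1*a_1 = 308691/50960; P3 = a_3 + q1*a_2 = 868563/203840.


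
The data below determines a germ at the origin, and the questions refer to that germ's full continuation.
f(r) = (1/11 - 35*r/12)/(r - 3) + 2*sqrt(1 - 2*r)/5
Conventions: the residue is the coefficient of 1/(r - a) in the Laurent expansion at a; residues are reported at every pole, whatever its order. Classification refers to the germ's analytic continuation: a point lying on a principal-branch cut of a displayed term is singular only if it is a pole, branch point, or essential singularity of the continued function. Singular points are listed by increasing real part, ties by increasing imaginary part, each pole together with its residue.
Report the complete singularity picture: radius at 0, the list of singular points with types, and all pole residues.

Radius of convergence at 0: 1/2.
At 1/2: an algebraic (square-root) branch point.
At 3: a pole of order 1; residue -381/44.

Denominator factor (r - 3): pole of order 1 at 3, modulus 3.
Branch term (2/5)*sqrt(1 - r/(1/2)): its argument vanishes at r = 1/2, a square-root branch point, modulus 1/2.
The radius of convergence is the smallest modulus among the singular points: 1/2.
The branch term is analytic at 3 and contributes nothing to the residue; only the rational part matters.
At the order-1 pole 3 set g(r) = (r - (3))*(rational part) = 1/11 - 35*r/12.
Simple pole: residue = g(a) at a = 3, which is -381/44.
List the singular points by increasing real part (a conjugate pair: the negative imaginary part first).


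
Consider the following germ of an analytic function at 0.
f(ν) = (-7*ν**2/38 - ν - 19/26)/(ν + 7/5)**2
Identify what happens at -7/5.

The denominator factor ν + 7/5 vanishes at -7/5 and appears to the power 2; the numerator there equals 1903/6175, nonzero, and no other factor vanishes.
Hence a pole whose order is the multiplicity, 2.

The point is a pole of order 2.


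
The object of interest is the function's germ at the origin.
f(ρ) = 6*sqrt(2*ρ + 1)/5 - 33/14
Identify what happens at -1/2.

The point is an algebraic (square-root) branch point.

The term (6/5)*sqrt(1 - ρ/(-1/2)) has argument 1 - -1/2/(-1/2) = 0 at -1/2: a square-root (algebraic, two-sheeted) branch point; the remaining terms are analytic or single-valued there.


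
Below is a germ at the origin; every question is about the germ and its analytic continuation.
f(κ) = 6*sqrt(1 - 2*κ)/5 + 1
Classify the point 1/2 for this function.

The term (6/5)*sqrt(1 - κ/(1/2)) has argument 1 - 1/2/(1/2) = 0 at 1/2: a square-root (algebraic, two-sheeted) branch point; the remaining terms are analytic or single-valued there.

The point is an algebraic (square-root) branch point.


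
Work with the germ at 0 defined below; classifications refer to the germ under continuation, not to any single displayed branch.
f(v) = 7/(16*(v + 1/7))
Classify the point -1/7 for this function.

The point is a pole of order 1.

The denominator factor v + 1/7 vanishes at -1/7 and appears to the power 1; the numerator there equals 7/16, nonzero, and no other factor vanishes.
Hence a pole whose order is the multiplicity, 1.


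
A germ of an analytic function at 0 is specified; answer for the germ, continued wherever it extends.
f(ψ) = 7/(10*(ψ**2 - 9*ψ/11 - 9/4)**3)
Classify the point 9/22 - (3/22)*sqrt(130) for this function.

The point is a pole of order 3.

The denominator factor ψ**2 - 9*ψ/11 - 9/4 vanishes at 9/22 - (3/22)*sqrt(130) and appears to the power 3; the numerator there equals 7/10, nonzero, and no other factor vanishes.
Hence a pole whose order is the multiplicity, 3.


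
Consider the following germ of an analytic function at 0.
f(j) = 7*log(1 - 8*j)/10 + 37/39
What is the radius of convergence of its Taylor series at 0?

The radius of convergence is 1/8.

Branch term (7/10)*log(1 - j/(1/8)): its argument vanishes at j = 1/8, a logarithmic branch point, modulus 1/8.
The radius of convergence is the smallest modulus among the singular points: 1/8.


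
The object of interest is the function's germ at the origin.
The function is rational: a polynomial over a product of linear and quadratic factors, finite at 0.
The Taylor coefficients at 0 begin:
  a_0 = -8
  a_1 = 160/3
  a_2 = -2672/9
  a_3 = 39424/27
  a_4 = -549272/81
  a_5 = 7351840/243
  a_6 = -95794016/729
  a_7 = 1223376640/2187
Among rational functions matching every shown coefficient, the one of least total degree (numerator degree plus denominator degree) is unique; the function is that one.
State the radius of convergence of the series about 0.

No rational of total degree below 5 reproduces all 8 coefficients; solving the [0/5] Pade equations on them gives f(τ) = 6/((τ - 3/4)*(τ**2 + 4*τ + 1)**2), whose expansion matches every shown term.
Denominator factor (τ**2 + 4*τ + 1)^2: discriminant 12, real irrational roots -2 + sqrt(3) and -2 - sqrt(3); poles of order 2, moduli 2 - sqrt(3) and 2 + sqrt(3).
Denominator factor (τ - 3/4): pole of order 1 at 3/4, modulus 3/4.
The radius of convergence is the smallest modulus among the singular points: 2 - sqrt(3).

The radius of convergence is 2 - sqrt(3).


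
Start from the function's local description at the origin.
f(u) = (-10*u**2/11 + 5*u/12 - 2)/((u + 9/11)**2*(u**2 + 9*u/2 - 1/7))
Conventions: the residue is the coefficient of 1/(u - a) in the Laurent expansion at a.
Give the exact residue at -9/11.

At the order-2 pole -9/11 set g(u) = (u - (-9/11))^2*f(u) = (-10*u**2/11 + 5*u/12 - 2)/(u**2 + 9*u/2 - 1/7).
Order-2 pole: residue = g'(a); g'(-9/11) = 20986504/85707075, so the residue is 20986504/85707075.

The residue is 20986504/85707075.


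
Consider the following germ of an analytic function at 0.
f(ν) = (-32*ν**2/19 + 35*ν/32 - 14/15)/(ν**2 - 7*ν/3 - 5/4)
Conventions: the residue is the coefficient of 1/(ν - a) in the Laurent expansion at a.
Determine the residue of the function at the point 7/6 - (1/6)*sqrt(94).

The factor ν**2 - 7*ν/3 - 5/4 splits as (ν - a)(ν - a') with a = 7/6 - (1/6)*sqrt(94), a' = 7/6 + (1/6)*sqrt(94). At the order-1 pole a set g(ν) = (ν - a)*f(ν) = [-32*ν**2/19 + 35*ν/32 - 14/15] / (ν - a').
Simple pole: residue = g(a) at a = 7/6 - (1/6)*sqrt(94), which is -5173/3648 + (347327/1714560)*sqrt(94).

The residue is -5173/3648 + (347327/1714560)*sqrt(94).


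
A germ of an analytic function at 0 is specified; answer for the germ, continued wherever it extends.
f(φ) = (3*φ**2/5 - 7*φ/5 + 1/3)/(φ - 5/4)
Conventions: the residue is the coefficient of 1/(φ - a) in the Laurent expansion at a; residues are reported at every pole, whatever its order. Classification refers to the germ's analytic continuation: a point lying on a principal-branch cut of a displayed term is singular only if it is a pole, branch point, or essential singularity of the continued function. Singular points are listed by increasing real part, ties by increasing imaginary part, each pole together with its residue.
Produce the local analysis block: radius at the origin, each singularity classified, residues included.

Radius of convergence at 0: 5/4.
At 5/4: a pole of order 1; residue -23/48.

Denominator factor (φ - 5/4): pole of order 1 at 5/4, modulus 5/4.
The radius of convergence is the smallest modulus among the singular points: 5/4.
At the order-1 pole 5/4 set g(φ) = (φ - (5/4))*f(φ) = 3*φ**2/5 - 7*φ/5 + 1/3.
Simple pole: residue = g(a) at a = 5/4, which is -23/48.


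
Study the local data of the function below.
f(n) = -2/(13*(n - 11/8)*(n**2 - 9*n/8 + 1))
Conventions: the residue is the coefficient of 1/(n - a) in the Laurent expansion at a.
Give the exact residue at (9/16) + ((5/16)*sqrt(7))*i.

The factor n**2 - 9*n/8 + 1 splits as (n - a)(n - a') with a = (9/16) + ((5/16)*sqrt(7))*i, a' = (9/16) - ((5/16)*sqrt(7))*i. At the order-1 pole a set g(n) = (n - a)*f(n) = [-2/(13*(n - 11/8))] / (n - a').
Simple pole: residue = g(a) at a = (9/16) + ((5/16)*sqrt(7))*i, which is (32/559) - ((32/1505)*sqrt(7))*i.

The residue is (32/559) - ((32/1505)*sqrt(7))*i.


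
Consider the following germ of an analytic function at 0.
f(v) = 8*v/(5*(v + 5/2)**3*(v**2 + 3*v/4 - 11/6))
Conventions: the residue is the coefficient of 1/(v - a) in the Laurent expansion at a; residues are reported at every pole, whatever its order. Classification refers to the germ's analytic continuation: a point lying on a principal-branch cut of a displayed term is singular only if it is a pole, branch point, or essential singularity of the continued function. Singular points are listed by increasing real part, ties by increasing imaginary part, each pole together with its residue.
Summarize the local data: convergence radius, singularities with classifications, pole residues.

Denominator factor (v**2 + 3*v/4 - 11/6): discriminant 379/48, real irrational roots -3/8 + (1/24)*sqrt(1137) and -3/8 - (1/24)*sqrt(1137); poles of order 1, moduli -3/8 + (1/24)*sqrt(1137) and 3/8 + (1/24)*sqrt(1137).
Denominator factor (v + 5/2)^3: pole of order 3 at -5/2, modulus 5/2.
The radius of convergence is the smallest modulus among the singular points: -3/8 + (1/24)*sqrt(1137).
At the order-3 pole -5/2 set g(v) = (v - (-5/2))^3*f(v) = 8*v/(5*(v**2 + 3*v/4 - 11/6)).
Order-3 pole: residue = g''(a)/2; g''(-5/2) = -6193152/1134905, so the residue is -3096576/1134905.
The factor v**2 + 3*v/4 - 11/6 splits as (v - a)(v - a') with a = -3/8 - (1/24)*sqrt(1137), a' = -3/8 + (1/24)*sqrt(1137). At the order-1 pole a set g(v) = (v - a)*f(v) = [8*v/(5*(v + 5/2)**3)] / (v - a').
Simple pole: residue = g(a) at a = -3/8 - (1/24)*sqrt(1137), which is 1548288/1134905 + (17232384/430128995)*sqrt(1137).
The factor v**2 + 3*v/4 - 11/6 splits as (v - a)(v - a') with a = -3/8 + (1/24)*sqrt(1137), a' = -3/8 - (1/24)*sqrt(1137). At the order-1 pole a set g(v) = (v - a)*f(v) = [8*v/(5*(v + 5/2)**3)] / (v - a').
Simple pole: residue = g(a) at a = -3/8 + (1/24)*sqrt(1137), which is 1548288/1134905 - (17232384/430128995)*sqrt(1137).
List the singular points by increasing real part (a conjugate pair: the negative imaginary part first).

Radius of convergence at 0: -3/8 + (1/24)*sqrt(1137).
At -5/2: a pole of order 3; residue -3096576/1134905.
At -3/8 - (1/24)*sqrt(1137): a pole of order 1; residue 1548288/1134905 + (17232384/430128995)*sqrt(1137).
At -3/8 + (1/24)*sqrt(1137): a pole of order 1; residue 1548288/1134905 - (17232384/430128995)*sqrt(1137).


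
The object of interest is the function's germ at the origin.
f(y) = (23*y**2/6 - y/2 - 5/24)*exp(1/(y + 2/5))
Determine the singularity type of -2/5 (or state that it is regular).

The point is an essential singularity.

The exponent 1/(y - (-2/5)) has a pole at -2/5, so exp(1/(y - (-2/5))) takes every nonzero value near it: an essential singularity (not a pole of any order).


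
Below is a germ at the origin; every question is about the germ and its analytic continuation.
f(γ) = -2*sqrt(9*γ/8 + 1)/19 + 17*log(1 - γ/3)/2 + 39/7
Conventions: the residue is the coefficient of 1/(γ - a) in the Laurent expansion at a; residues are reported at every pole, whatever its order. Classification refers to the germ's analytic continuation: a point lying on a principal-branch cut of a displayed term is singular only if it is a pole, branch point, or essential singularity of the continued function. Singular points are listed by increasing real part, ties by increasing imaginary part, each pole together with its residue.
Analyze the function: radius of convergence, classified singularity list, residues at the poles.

Radius of convergence at 0: 8/9.
At -8/9: an algebraic (square-root) branch point.
At 3: a logarithmic branch point.

Branch term (17/2)*log(1 - γ/(3)): its argument vanishes at γ = 3, a logarithmic branch point, modulus 3.
Branch term (-2/19)*sqrt(1 - γ/(-8/9)): its argument vanishes at γ = -8/9, a square-root branch point, modulus 8/9.
The radius of convergence is the smallest modulus among the singular points: 8/9.
List the singular points by increasing real part (a conjugate pair: the negative imaginary part first).


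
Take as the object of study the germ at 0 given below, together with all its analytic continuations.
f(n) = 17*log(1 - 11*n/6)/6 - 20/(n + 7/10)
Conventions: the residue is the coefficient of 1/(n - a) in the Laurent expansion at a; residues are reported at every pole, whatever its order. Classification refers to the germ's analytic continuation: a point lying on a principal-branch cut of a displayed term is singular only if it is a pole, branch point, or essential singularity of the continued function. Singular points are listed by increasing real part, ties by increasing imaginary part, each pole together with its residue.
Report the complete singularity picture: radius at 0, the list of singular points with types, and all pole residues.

Denominator factor (n + 7/10): pole of order 1 at -7/10, modulus 7/10.
Branch term (17/6)*log(1 - n/(6/11)): its argument vanishes at n = 6/11, a logarithmic branch point, modulus 6/11.
The radius of convergence is the smallest modulus among the singular points: 6/11.
The branch term is analytic at -7/10 and contributes nothing to the residue; only the rational part matters.
At the order-1 pole -7/10 set g(n) = (n - (-7/10))*(rational part) = -20.
Simple pole: residue = g(a) at a = -7/10, which is -20.
List the singular points by increasing real part (a conjugate pair: the negative imaginary part first).

Radius of convergence at 0: 6/11.
At -7/10: a pole of order 1; residue -20.
At 6/11: a logarithmic branch point.
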